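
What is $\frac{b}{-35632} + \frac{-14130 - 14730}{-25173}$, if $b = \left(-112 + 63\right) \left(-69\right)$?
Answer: $\frac{314409869}{298988112} \approx 1.0516$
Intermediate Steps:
$b = 3381$ ($b = \left(-49\right) \left(-69\right) = 3381$)
$\frac{b}{-35632} + \frac{-14130 - 14730}{-25173} = \frac{3381}{-35632} + \frac{-14130 - 14730}{-25173} = 3381 \left(- \frac{1}{35632}\right) - - \frac{9620}{8391} = - \frac{3381}{35632} + \frac{9620}{8391} = \frac{314409869}{298988112}$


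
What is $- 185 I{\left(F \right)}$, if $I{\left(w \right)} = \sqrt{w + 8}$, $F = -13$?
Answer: $- 185 i \sqrt{5} \approx - 413.67 i$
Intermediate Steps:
$I{\left(w \right)} = \sqrt{8 + w}$
$- 185 I{\left(F \right)} = - 185 \sqrt{8 - 13} = - 185 \sqrt{-5} = - 185 i \sqrt{5}$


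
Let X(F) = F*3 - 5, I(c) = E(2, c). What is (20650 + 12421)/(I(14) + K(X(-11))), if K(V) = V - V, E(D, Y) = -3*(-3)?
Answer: 33071/9 ≈ 3674.6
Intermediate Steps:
E(D, Y) = 9
I(c) = 9
X(F) = -5 + 3*F (X(F) = 3*F - 5 = -5 + 3*F)
K(V) = 0
(20650 + 12421)/(I(14) + K(X(-11))) = (20650 + 12421)/(9 + 0) = 33071/9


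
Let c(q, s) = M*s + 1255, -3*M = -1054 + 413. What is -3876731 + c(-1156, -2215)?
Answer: -13046243/3 ≈ -4.3487e+6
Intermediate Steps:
M = 641/3 (M = -(-1054 + 413)/3 = -⅓*(-641) = 641/3 ≈ 213.67)
c(q, s) = 1255 + 641*s/3 (c(q, s) = 641*s/3 + 1255 = 1255 + 641*s/3)
-3876731 + c(-1156, -2215) = -3876731 + (1255 + (641/3)*(-2215)) = -3876731 + (1255 - 1419815/3) = -3876731 - 1416050/3 = -13046243/3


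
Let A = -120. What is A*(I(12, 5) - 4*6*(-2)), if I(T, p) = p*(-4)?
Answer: -3360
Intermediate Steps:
I(T, p) = -4*p
A*(I(12, 5) - 4*6*(-2)) = -120*(-4*5 - 4*6*(-2)) = -120*(-20 - 24*(-2)) = -120*(-20 + 48) = -120*28 = -3360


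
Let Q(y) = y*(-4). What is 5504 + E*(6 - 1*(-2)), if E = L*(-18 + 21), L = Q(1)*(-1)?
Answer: 5600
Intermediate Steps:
Q(y) = -4*y
L = 4 (L = -4*1*(-1) = -4*(-1) = 4)
E = 12 (E = 4*(-18 + 21) = 4*3 = 12)
5504 + E*(6 - 1*(-2)) = 5504 + 12*(6 - 1*(-2)) = 5504 + 12*(6 + 2) = 5504 + 12*8 = 5504 + 96 = 5600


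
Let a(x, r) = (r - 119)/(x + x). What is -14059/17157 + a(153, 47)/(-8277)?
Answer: -219795467/268238257 ≈ -0.81940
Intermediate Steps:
a(x, r) = (-119 + r)/(2*x) (a(x, r) = (-119 + r)/((2*x)) = (-119 + r)*(1/(2*x)) = (-119 + r)/(2*x))
-14059/17157 + a(153, 47)/(-8277) = -14059/17157 + ((1/2)*(-119 + 47)/153)/(-8277) = -14059*1/17157 + ((1/2)*(1/153)*(-72))*(-1/8277) = -14059/17157 - 4/17*(-1/8277) = -14059/17157 + 4/140709 = -219795467/268238257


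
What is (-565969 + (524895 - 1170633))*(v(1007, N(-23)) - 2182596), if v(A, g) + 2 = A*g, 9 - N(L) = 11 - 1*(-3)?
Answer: 2650770219531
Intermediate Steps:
N(L) = -5 (N(L) = 9 - (11 - 1*(-3)) = 9 - (11 + 3) = 9 - 1*14 = 9 - 14 = -5)
v(A, g) = -2 + A*g
(-565969 + (524895 - 1170633))*(v(1007, N(-23)) - 2182596) = (-565969 + (524895 - 1170633))*((-2 + 1007*(-5)) - 2182596) = (-565969 - 645738)*((-2 - 5035) - 2182596) = -1211707*(-5037 - 2182596) = -1211707*(-2187633) = 2650770219531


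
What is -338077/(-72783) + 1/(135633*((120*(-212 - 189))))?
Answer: 81722726637931/17593699698840 ≈ 4.6450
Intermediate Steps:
-338077/(-72783) + 1/(135633*((120*(-212 - 189)))) = -338077*(-1/72783) + 1/(135633*((120*(-401)))) = 338077/72783 + (1/135633)/(-48120) = 338077/72783 + (1/135633)*(-1/48120) = 338077/72783 - 1/6526659960 = 81722726637931/17593699698840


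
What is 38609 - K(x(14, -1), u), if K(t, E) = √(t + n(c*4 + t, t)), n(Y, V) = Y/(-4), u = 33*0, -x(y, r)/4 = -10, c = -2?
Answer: 38609 - 4*√2 ≈ 38603.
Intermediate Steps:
x(y, r) = 40 (x(y, r) = -4*(-10) = 40)
u = 0
n(Y, V) = -Y/4 (n(Y, V) = Y*(-¼) = -Y/4)
K(t, E) = √(2 + 3*t/4) (K(t, E) = √(t - (-2*4 + t)/4) = √(t - (-8 + t)/4) = √(t + (2 - t/4)) = √(2 + 3*t/4))
38609 - K(x(14, -1), u) = 38609 - √(8 + 3*40)/2 = 38609 - √(8 + 120)/2 = 38609 - √128/2 = 38609 - 8*√2/2 = 38609 - 4*√2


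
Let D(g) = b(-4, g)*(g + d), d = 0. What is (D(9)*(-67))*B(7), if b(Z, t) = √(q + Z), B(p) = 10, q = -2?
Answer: -6030*I*√6 ≈ -14770.0*I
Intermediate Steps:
b(Z, t) = √(-2 + Z)
D(g) = I*g*√6 (D(g) = √(-2 - 4)*(g + 0) = √(-6)*g = (I*√6)*g = I*g*√6)
(D(9)*(-67))*B(7) = ((I*9*√6)*(-67))*10 = ((9*I*√6)*(-67))*10 = -603*I*√6*10 = -6030*I*√6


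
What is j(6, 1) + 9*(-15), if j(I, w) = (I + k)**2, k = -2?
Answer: -119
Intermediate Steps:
j(I, w) = (-2 + I)**2 (j(I, w) = (I - 2)**2 = (-2 + I)**2)
j(6, 1) + 9*(-15) = (-2 + 6)**2 + 9*(-15) = 4**2 - 135 = 16 - 135 = -119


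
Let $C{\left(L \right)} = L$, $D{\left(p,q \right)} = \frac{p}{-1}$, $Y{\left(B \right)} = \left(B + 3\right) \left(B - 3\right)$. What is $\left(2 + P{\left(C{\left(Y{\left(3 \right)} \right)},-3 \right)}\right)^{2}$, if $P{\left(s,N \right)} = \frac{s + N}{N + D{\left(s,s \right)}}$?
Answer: $9$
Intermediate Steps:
$Y{\left(B \right)} = \left(-3 + B\right) \left(3 + B\right)$ ($Y{\left(B \right)} = \left(3 + B\right) \left(-3 + B\right) = \left(-3 + B\right) \left(3 + B\right)$)
$D{\left(p,q \right)} = - p$ ($D{\left(p,q \right)} = p \left(-1\right) = - p$)
$P{\left(s,N \right)} = \frac{N + s}{N - s}$ ($P{\left(s,N \right)} = \frac{s + N}{N - s} = \frac{N + s}{N - s}$)
$\left(2 + P{\left(C{\left(Y{\left(3 \right)} \right)},-3 \right)}\right)^{2} = \left(2 + \frac{-3 - \left(9 - 3^{2}\right)}{-3 - \left(-9 + 3^{2}\right)}\right)^{2} = \left(2 + \frac{-3 + \left(-9 + 9\right)}{-3 - \left(-9 + 9\right)}\right)^{2} = \left(2 + \frac{-3 + 0}{-3 - 0}\right)^{2} = \left(2 + \frac{1}{-3 + 0} \left(-3\right)\right)^{2} = \left(2 + \frac{1}{-3} \left(-3\right)\right)^{2} = \left(2 - -1\right)^{2} = \left(2 + 1\right)^{2} = 3^{2} = 9$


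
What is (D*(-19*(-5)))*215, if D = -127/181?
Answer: -2593975/181 ≈ -14331.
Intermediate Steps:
D = -127/181 (D = -127*1/181 = -127/181 ≈ -0.70166)
(D*(-19*(-5)))*215 = -(-2413)*(-5)/181*215 = -127/181*95*215 = -12065/181*215 = -2593975/181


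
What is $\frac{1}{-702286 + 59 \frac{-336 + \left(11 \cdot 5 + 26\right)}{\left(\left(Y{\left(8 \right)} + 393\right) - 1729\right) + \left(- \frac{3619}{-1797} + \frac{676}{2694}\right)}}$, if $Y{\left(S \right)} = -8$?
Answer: $- \frac{360861013}{253423591007923} \approx -1.4239 \cdot 10^{-6}$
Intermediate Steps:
$\frac{1}{-702286 + 59 \frac{-336 + \left(11 \cdot 5 + 26\right)}{\left(\left(Y{\left(8 \right)} + 393\right) - 1729\right) + \left(- \frac{3619}{-1797} + \frac{676}{2694}\right)}} = \frac{1}{-702286 + 59 \frac{-336 + \left(11 \cdot 5 + 26\right)}{\left(\left(-8 + 393\right) - 1729\right) + \left(- \frac{3619}{-1797} + \frac{676}{2694}\right)}} = \frac{1}{-702286 + 59 \frac{-336 + \left(55 + 26\right)}{\left(385 - 1729\right) + \left(\left(-3619\right) \left(- \frac{1}{1797}\right) + 676 \cdot \frac{1}{2694}\right)}} = \frac{1}{-702286 + 59 \frac{-336 + 81}{-1344 + \left(\frac{3619}{1797} + \frac{338}{1347}\right)}} = \frac{1}{-702286 + 59 \left(- \frac{255}{-1344 + \frac{609131}{268951}}\right)} = \frac{1}{-702286 + 59 \left(- \frac{255}{- \frac{360861013}{268951}}\right)} = \frac{1}{-702286 + 59 \left(\left(-255\right) \left(- \frac{268951}{360861013}\right)\right)} = \frac{1}{-702286 + 59 \cdot \frac{68582505}{360861013}} = \frac{1}{-702286 + \frac{4046367795}{360861013}} = \frac{1}{- \frac{253423591007923}{360861013}} = - \frac{360861013}{253423591007923}$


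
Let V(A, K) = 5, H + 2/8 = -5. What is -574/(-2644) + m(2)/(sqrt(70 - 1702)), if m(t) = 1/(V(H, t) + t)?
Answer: 287/1322 - I*sqrt(102)/2856 ≈ 0.2171 - 0.0035362*I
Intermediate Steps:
H = -21/4 (H = -1/4 - 5 = -21/4 ≈ -5.2500)
m(t) = 1/(5 + t)
-574/(-2644) + m(2)/(sqrt(70 - 1702)) = -574/(-2644) + 1/((5 + 2)*(sqrt(70 - 1702))) = -574*(-1/2644) + 1/(7*(sqrt(-1632))) = 287/1322 + 1/(7*((4*I*sqrt(102)))) = 287/1322 + (-I*sqrt(102)/408)/7 = 287/1322 - I*sqrt(102)/2856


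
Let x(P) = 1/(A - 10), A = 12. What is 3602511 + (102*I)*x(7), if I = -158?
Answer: 3594453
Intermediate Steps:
x(P) = 1/2 (x(P) = 1/(12 - 10) = 1/2)
3602511 + (102*I)*x(7) = 3602511 + (102*(-158))*(1/2) = 3602511 - 16116*1/2 = 3602511 - 8058 = 3594453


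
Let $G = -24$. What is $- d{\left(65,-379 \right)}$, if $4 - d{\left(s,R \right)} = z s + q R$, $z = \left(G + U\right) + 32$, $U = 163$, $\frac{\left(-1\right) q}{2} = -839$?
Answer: $-624851$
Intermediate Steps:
$q = 1678$ ($q = \left(-2\right) \left(-839\right) = 1678$)
$z = 171$ ($z = \left(-24 + 163\right) + 32 = 139 + 32 = 171$)
$d{\left(s,R \right)} = 4 - 1678 R - 171 s$ ($d{\left(s,R \right)} = 4 - \left(171 s + 1678 R\right) = 4 - 1678 R - 171 s$)
$- d{\left(65,-379 \right)} = - (4 - -635962 - 11115) = - (4 + 635962 - 11115) = \left(-1\right) 624851 = -624851$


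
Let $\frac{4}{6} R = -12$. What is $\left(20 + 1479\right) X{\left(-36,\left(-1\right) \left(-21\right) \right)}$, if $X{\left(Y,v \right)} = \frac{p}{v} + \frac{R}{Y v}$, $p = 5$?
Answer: $\frac{16489}{42} \approx 392.6$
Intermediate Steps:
$R = -18$ ($R = \frac{3}{2} \left(-12\right) = -18$)
$X{\left(Y,v \right)} = \frac{5}{v} - \frac{18}{Y v}$
$\left(20 + 1479\right) X{\left(-36,\left(-1\right) \left(-21\right) \right)} = \left(20 + 1479\right) \frac{-18 + 5 \left(-36\right)}{\left(-36\right) \left(\left(-1\right) \left(-21\right)\right)} = 1499 \left(- \frac{-18 - 180}{36 \cdot 21}\right) = 1499 \left(\left(- \frac{1}{36}\right) \frac{1}{21} \left(-198\right)\right) = 1499 \cdot \frac{11}{42} = \frac{16489}{42}$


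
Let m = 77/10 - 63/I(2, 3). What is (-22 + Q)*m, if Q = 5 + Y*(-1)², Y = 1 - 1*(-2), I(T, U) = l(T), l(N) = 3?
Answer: 931/5 ≈ 186.20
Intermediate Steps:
I(T, U) = 3
Y = 3 (Y = 1 + 2 = 3)
m = -133/10 (m = 77/10 - 63/3 = 77*(⅒) - 63*⅓ = 77/10 - 21 = -133/10 ≈ -13.300)
Q = 8 (Q = 5 + 3*(-1)² = 5 + 3*1 = 5 + 3 = 8)
(-22 + Q)*m = (-22 + 8)*(-133/10) = -14*(-133/10) = 931/5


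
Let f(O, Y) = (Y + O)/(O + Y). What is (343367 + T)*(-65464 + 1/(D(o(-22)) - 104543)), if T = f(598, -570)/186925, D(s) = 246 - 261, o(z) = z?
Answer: -219662414680390203294/9772252075 ≈ -2.2478e+10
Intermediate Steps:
D(s) = -15
f(O, Y) = 1 (f(O, Y) = (O + Y)/(O + Y) = 1)
T = 1/186925 ≈ 5.3497e-6
(343367 + T)*(-65464 + 1/(D(o(-22)) - 104543)) = (343367 + 1/186925)*(-65464 + 1/(-15 - 104543)) = 64183876476*(-65464 + 1/(-104558))/186925 = 64183876476*(-65464 - 1/104558)/186925 = (64183876476/186925)*(-6844784913/104558) = -219662414680390203294/9772252075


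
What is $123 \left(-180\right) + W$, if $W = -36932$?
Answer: $-59072$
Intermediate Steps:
$123 \left(-180\right) + W = 123 \left(-180\right) - 36932 = -22140 - 36932 = -59072$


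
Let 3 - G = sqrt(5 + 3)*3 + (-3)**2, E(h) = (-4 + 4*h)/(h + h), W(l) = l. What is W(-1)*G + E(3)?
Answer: 22/3 + 6*sqrt(2) ≈ 15.819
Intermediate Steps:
E(h) = (-4 + 4*h)/(2*h) (E(h) = (-4 + 4*h)/((2*h)) = (-4 + 4*h)*(1/(2*h)) = (-4 + 4*h)/(2*h))
G = -6 - 6*sqrt(2) (G = 3 - (sqrt(5 + 3)*3 + (-3)**2) = 3 - (sqrt(8)*3 + 9) = 3 - ((2*sqrt(2))*3 + 9) = 3 - (6*sqrt(2) + 9) = 3 - (9 + 6*sqrt(2)) = 3 + (-9 - 6*sqrt(2)) = -6 - 6*sqrt(2) ≈ -14.485)
W(-1)*G + E(3) = -(-6 - 6*sqrt(2)) + (2 - 2/3) = (6 + 6*sqrt(2)) + (2 - 2*1/3) = (6 + 6*sqrt(2)) + (2 - 2/3) = (6 + 6*sqrt(2)) + 4/3 = 22/3 + 6*sqrt(2)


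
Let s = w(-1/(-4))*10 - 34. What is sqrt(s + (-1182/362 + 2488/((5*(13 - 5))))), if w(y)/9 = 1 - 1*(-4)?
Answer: 2*sqrt(97245870)/905 ≈ 21.793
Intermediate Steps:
w(y) = 45 (w(y) = 9*(1 - 1*(-4)) = 9*(1 + 4) = 9*5 = 45)
s = 416 (s = 45*10 - 34 = 450 - 34 = 416)
sqrt(s + (-1182/362 + 2488/((5*(13 - 5))))) = sqrt(416 + (-1182/362 + 2488/((5*(13 - 5))))) = sqrt(416 + (-1182*1/362 + 2488/((5*8)))) = sqrt(416 + (-591/181 + 2488/40)) = sqrt(416 + (-591/181 + 2488*(1/40))) = sqrt(416 + (-591/181 + 311/5)) = sqrt(416 + 53336/905) = sqrt(429816/905) = 2*sqrt(97245870)/905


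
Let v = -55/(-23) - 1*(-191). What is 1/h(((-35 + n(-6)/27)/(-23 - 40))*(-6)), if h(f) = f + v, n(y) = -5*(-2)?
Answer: 13041/2479006 ≈ 0.0052606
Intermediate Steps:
n(y) = 10
v = 4448/23 (v = -55*(-1/23) + 191 = 55/23 + 191 = 4448/23 ≈ 193.39)
h(f) = 4448/23 + f (h(f) = f + 4448/23 = 4448/23 + f)
1/h(((-35 + n(-6)/27)/(-23 - 40))*(-6)) = 1/(4448/23 + ((-35 + 10/27)/(-23 - 40))*(-6)) = 1/(4448/23 + ((-35 + 10*(1/27))/(-63))*(-6)) = 1/(4448/23 + ((-35 + 10/27)*(-1/63))*(-6)) = 1/(4448/23 - 935/27*(-1/63)*(-6)) = 1/(4448/23 + (935/1701)*(-6)) = 1/(4448/23 - 1870/567) = 1/(2479006/13041) = 13041/2479006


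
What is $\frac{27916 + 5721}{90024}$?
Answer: $\frac{33637}{90024} \approx 0.37364$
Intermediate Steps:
$\frac{27916 + 5721}{90024} = 33637 \cdot \frac{1}{90024} = \frac{33637}{90024}$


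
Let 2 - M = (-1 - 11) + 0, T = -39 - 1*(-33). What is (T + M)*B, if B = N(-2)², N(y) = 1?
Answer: 8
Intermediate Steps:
T = -6 (T = -39 + 33 = -6)
B = 1 (B = 1² = 1)
M = 14 (M = 2 - ((-1 - 11) + 0) = 2 - (-12 + 0) = 2 - 1*(-12) = 2 + 12 = 14)
(T + M)*B = (-6 + 14)*1 = 8*1 = 8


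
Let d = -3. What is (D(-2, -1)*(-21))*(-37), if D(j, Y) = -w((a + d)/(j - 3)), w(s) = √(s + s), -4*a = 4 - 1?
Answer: -777*√6/2 ≈ -951.63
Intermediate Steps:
a = -¾ (a = -(4 - 1)/4 = -¼*3 = -¾ ≈ -0.75000)
w(s) = √2*√s (w(s) = √(2*s) = √2*√s)
D(j, Y) = -√30*√(-1/(-3 + j))/2 (D(j, Y) = -√2*√((-¾ - 3)/(j - 3)) = -√2*√(-15/(4*(-3 + j))) = -√2*√15*√(-1/(-3 + j))/2 = -√30*√(-1/(-3 + j))/2)
(D(-2, -1)*(-21))*(-37) = (-√30*√(-1/(-3 - 2))/2*(-21))*(-37) = (-√30*√(-1/(-5))/2*(-21))*(-37) = (-√30*√(-1*(-⅕))/2*(-21))*(-37) = (-√30*√(⅕)/2*(-21))*(-37) = (-√30*√5/5/2*(-21))*(-37) = (-√6/2*(-21))*(-37) = (21*√6/2)*(-37) = -777*√6/2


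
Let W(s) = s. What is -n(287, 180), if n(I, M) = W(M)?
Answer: -180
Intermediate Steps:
n(I, M) = M
-n(287, 180) = -1*180 = -180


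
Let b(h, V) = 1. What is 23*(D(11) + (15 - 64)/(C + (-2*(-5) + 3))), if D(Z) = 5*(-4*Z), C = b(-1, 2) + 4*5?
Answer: -173167/34 ≈ -5093.1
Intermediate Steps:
C = 21 (C = 1 + 4*5 = 1 + 20 = 21)
D(Z) = -20*Z
23*(D(11) + (15 - 64)/(C + (-2*(-5) + 3))) = 23*(-20*11 + (15 - 64)/(21 + (-2*(-5) + 3))) = 23*(-220 - 49/(21 + (10 + 3))) = 23*(-220 - 49/(21 + 13)) = 23*(-220 - 49/34) = 23*(-7529/34) = -173167/34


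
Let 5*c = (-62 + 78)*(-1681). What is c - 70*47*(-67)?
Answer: 1075254/5 ≈ 2.1505e+5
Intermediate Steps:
c = -26896/5 (c = ((-62 + 78)*(-1681))/5 = (16*(-1681))/5 = (⅕)*(-26896) = -26896/5 ≈ -5379.2)
c - 70*47*(-67) = -26896/5 - 70*47*(-67) = -26896/5 - 3290*(-67) = -26896/5 - 1*(-220430) = -26896/5 + 220430 = 1075254/5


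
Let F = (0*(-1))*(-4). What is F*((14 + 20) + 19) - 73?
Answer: -73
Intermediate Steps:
F = 0 (F = 0*(-4) = 0)
F*((14 + 20) + 19) - 73 = 0*((14 + 20) + 19) - 73 = 0*(34 + 19) - 73 = 0*53 - 73 = 0 - 73 = -73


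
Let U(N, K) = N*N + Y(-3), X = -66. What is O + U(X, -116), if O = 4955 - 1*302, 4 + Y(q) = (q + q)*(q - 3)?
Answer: 9041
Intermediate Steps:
Y(q) = -4 + 2*q*(-3 + q) (Y(q) = -4 + (q + q)*(q - 3) = -4 + (2*q)*(-3 + q) = -4 + 2*q*(-3 + q))
U(N, K) = 32 + N² (U(N, K) = N*N + (-4 - 6*(-3) + 2*(-3)²) = N² + (-4 + 18 + 2*9) = N² + (-4 + 18 + 18) = N² + 32 = 32 + N²)
O = 4653 (O = 4955 - 302 = 4653)
O + U(X, -116) = 4653 + (32 + (-66)²) = 4653 + (32 + 4356) = 4653 + 4388 = 9041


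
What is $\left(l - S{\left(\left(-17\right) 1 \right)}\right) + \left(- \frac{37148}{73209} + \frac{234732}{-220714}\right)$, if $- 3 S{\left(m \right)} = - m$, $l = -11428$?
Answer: $- \frac{30765052527629}{2693041871} \approx -11424.0$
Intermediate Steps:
$S{\left(m \right)} = \frac{m}{3}$ ($S{\left(m \right)} = - \frac{\left(-1\right) m}{3} = \frac{m}{3}$)
$\left(l - S{\left(\left(-17\right) 1 \right)}\right) + \left(- \frac{37148}{73209} + \frac{234732}{-220714}\right) = \left(-11428 - \frac{\left(-17\right) 1}{3}\right) + \left(- \frac{37148}{73209} + \frac{234732}{-220714}\right) = \left(-11428 - \frac{1}{3} \left(-17\right)\right) + \left(\left(-37148\right) \frac{1}{73209} + 234732 \left(- \frac{1}{220714}\right)\right) = \left(-11428 - - \frac{17}{3}\right) - \frac{12691789330}{8079125613} = \left(-11428 + \frac{17}{3}\right) - \frac{12691789330}{8079125613} = - \frac{34267}{3} - \frac{12691789330}{8079125613} = - \frac{30765052527629}{2693041871}$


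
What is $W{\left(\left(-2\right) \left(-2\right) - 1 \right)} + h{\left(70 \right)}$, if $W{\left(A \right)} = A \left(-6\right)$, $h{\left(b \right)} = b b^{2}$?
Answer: $342982$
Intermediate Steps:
$h{\left(b \right)} = b^{3}$
$W{\left(A \right)} = - 6 A$
$W{\left(\left(-2\right) \left(-2\right) - 1 \right)} + h{\left(70 \right)} = - 6 \left(\left(-2\right) \left(-2\right) - 1\right) + 70^{3} = - 6 \left(4 - 1\right) + 343000 = \left(-6\right) 3 + 343000 = -18 + 343000 = 342982$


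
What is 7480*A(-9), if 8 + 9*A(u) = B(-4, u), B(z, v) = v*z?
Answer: 209440/9 ≈ 23271.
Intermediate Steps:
A(u) = -8/9 - 4*u/9 (A(u) = -8/9 + (u*(-4))/9 = -8/9 + (-4*u)/9 = -8/9 - 4*u/9)
7480*A(-9) = 7480*(-8/9 - 4/9*(-9)) = 7480*(-8/9 + 4) = 7480*(28/9) = 209440/9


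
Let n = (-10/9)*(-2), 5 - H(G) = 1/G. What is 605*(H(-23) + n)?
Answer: 909920/207 ≈ 4395.8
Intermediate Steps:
H(G) = 5 - 1/G
n = 20/9 (n = ((⅑)*(-10))*(-2) = -10/9*(-2) = 20/9 ≈ 2.2222)
605*(H(-23) + n) = 605*((5 - 1/(-23)) + 20/9) = 605*((5 - 1*(-1/23)) + 20/9) = 605*((5 + 1/23) + 20/9) = 605*(116/23 + 20/9) = 605*(1504/207) = 909920/207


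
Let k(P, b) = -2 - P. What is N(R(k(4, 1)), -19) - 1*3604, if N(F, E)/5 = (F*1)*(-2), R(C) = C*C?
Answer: -3964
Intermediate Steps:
R(C) = C²
N(F, E) = -10*F (N(F, E) = 5*((F*1)*(-2)) = 5*(F*(-2)) = 5*(-2*F) = -10*F)
N(R(k(4, 1)), -19) - 1*3604 = -10*(-2 - 1*4)² - 1*3604 = -10*(-2 - 4)² - 3604 = -10*(-6)² - 3604 = -10*36 - 3604 = -360 - 3604 = -3964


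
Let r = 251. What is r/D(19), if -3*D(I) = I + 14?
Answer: -251/11 ≈ -22.818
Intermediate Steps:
D(I) = -14/3 - I/3 (D(I) = -(I + 14)/3 = -(14 + I)/3 = -14/3 - I/3)
r/D(19) = 251/(-14/3 - ⅓*19) = 251/(-14/3 - 19/3) = 251/(-11) = 251*(-1/11) = -251/11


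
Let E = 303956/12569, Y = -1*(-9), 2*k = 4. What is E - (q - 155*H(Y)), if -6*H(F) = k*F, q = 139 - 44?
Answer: -6734684/12569 ≈ -535.82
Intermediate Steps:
k = 2 (k = (1/2)*4 = 2)
Y = 9
q = 95
H(F) = -F/3
E = 303956/12569 (E = 303956*(1/12569) = 303956/12569 ≈ 24.183)
E - (q - 155*H(Y)) = 303956/12569 - (95 - (-155)*9/3) = 303956/12569 - (95 - 155*(-3)) = 303956/12569 - (95 + 465) = 303956/12569 - 1*560 = 303956/12569 - 560 = -6734684/12569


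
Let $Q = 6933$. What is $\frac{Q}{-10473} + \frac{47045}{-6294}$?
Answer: $- \frac{178779529}{21972354} \approx -8.1366$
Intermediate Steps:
$\frac{Q}{-10473} + \frac{47045}{-6294} = \frac{6933}{-10473} + \frac{47045}{-6294} = 6933 \left(- \frac{1}{10473}\right) + 47045 \left(- \frac{1}{6294}\right) = - \frac{2311}{3491} - \frac{47045}{6294} = - \frac{178779529}{21972354}$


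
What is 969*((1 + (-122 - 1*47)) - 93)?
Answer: -252909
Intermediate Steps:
969*((1 + (-122 - 1*47)) - 93) = 969*((1 + (-122 - 47)) - 93) = 969*((1 - 169) - 93) = 969*(-168 - 93) = 969*(-261) = -252909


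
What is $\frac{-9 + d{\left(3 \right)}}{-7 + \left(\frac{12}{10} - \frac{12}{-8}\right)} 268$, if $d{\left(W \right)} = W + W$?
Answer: $\frac{8040}{43} \approx 186.98$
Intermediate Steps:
$d{\left(W \right)} = 2 W$
$\frac{-9 + d{\left(3 \right)}}{-7 + \left(\frac{12}{10} - \frac{12}{-8}\right)} 268 = \frac{-9 + 2 \cdot 3}{-7 + \left(\frac{12}{10} - \frac{12}{-8}\right)} 268 = \frac{-9 + 6}{-7 + \left(12 \cdot \frac{1}{10} - - \frac{3}{2}\right)} 268 = - \frac{3}{-7 + \left(\frac{6}{5} + \frac{3}{2}\right)} 268 = - \frac{3}{-7 + \frac{27}{10}} \cdot 268 = - \frac{3}{- \frac{43}{10}} \cdot 268 = \left(-3\right) \left(- \frac{10}{43}\right) 268 = \frac{30}{43} \cdot 268 = \frac{8040}{43}$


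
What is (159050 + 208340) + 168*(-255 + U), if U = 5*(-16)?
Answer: 311110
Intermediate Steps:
U = -80
(159050 + 208340) + 168*(-255 + U) = (159050 + 208340) + 168*(-255 - 80) = 367390 + 168*(-335) = 367390 - 56280 = 311110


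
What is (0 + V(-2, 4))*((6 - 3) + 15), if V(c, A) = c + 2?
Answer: 0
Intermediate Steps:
V(c, A) = 2 + c
(0 + V(-2, 4))*((6 - 3) + 15) = (0 + (2 - 2))*((6 - 3) + 15) = (0 + 0)*(3 + 15) = 0*18 = 0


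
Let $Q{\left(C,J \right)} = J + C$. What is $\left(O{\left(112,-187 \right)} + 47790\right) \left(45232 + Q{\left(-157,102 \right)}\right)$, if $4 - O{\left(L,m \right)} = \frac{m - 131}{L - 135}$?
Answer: $\frac{49646993088}{23} \approx 2.1586 \cdot 10^{9}$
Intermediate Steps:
$Q{\left(C,J \right)} = C + J$
$O{\left(L,m \right)} = 4 - \frac{-131 + m}{-135 + L}$ ($O{\left(L,m \right)} = 4 - \frac{m - 131}{L - 135} = 4 - \frac{-131 + m}{-135 + L}$)
$\left(O{\left(112,-187 \right)} + 47790\right) \left(45232 + Q{\left(-157,102 \right)}\right) = \left(\frac{-409 - -187 + 4 \cdot 112}{-135 + 112} + 47790\right) \left(45232 + \left(-157 + 102\right)\right) = \left(\frac{-409 + 187 + 448}{-23} + 47790\right) \left(45232 - 55\right) = \left(\left(- \frac{1}{23}\right) 226 + 47790\right) 45177 = \left(- \frac{226}{23} + 47790\right) 45177 = \frac{1098944}{23} \cdot 45177 = \frac{49646993088}{23}$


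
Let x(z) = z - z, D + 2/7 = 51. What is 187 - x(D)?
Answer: 187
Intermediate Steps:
D = 355/7 (D = -2/7 + 51 = 355/7 ≈ 50.714)
x(z) = 0
187 - x(D) = 187 - 1*0 = 187 + 0 = 187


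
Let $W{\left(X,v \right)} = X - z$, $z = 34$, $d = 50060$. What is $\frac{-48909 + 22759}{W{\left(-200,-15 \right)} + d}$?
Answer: $- \frac{13075}{24913} \approx -0.52483$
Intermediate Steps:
$W{\left(X,v \right)} = -34 + X$ ($W{\left(X,v \right)} = X - 34 = -34 + X$)
$\frac{-48909 + 22759}{W{\left(-200,-15 \right)} + d} = \frac{-48909 + 22759}{\left(-34 - 200\right) + 50060} = - \frac{26150}{-234 + 50060} = - \frac{26150}{49826} = \left(-26150\right) \frac{1}{49826} = - \frac{13075}{24913}$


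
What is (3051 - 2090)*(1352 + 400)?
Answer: 1683672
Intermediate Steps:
(3051 - 2090)*(1352 + 400) = 961*1752 = 1683672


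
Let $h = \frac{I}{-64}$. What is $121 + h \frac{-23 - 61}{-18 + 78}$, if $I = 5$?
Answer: $\frac{7751}{64} \approx 121.11$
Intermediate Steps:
$h = - \frac{5}{64}$ ($h = \frac{5}{-64} = 5 \left(- \frac{1}{64}\right) = - \frac{5}{64} \approx -0.078125$)
$121 + h \frac{-23 - 61}{-18 + 78} = 121 - \frac{5 \frac{-23 - 61}{-18 + 78}}{64} = 121 - \frac{5 \left(- \frac{84}{60}\right)}{64} = 121 - \frac{5 \left(\left(-84\right) \frac{1}{60}\right)}{64} = 121 - - \frac{7}{64} = 121 + \frac{7}{64} = \frac{7751}{64}$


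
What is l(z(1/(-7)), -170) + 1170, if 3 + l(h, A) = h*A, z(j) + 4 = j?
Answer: 13099/7 ≈ 1871.3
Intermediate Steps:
z(j) = -4 + j
l(h, A) = -3 + A*h (l(h, A) = -3 + h*A = -3 + A*h)
l(z(1/(-7)), -170) + 1170 = (-3 - 170*(-4 + 1/(-7))) + 1170 = (-3 - 170*(-4 - ⅐)) + 1170 = (-3 - 170*(-29/7)) + 1170 = (-3 + 4930/7) + 1170 = 4909/7 + 1170 = 13099/7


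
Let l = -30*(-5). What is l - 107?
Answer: 43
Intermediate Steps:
l = 150
l - 107 = 150 - 107 = 43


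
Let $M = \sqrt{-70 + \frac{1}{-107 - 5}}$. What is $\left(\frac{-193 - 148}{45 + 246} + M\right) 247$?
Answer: $- \frac{84227}{291} + \frac{247 i \sqrt{54887}}{28} \approx -289.44 + 2066.7 i$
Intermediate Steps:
$M = \frac{i \sqrt{54887}}{28}$ ($M = \sqrt{-70 + \frac{1}{-112}} = \sqrt{-70 - \frac{1}{112}} = \sqrt{- \frac{7841}{112}} = \frac{i \sqrt{54887}}{28} \approx 8.3671 i$)
$\left(\frac{-193 - 148}{45 + 246} + M\right) 247 = \left(\frac{-193 - 148}{45 + 246} + \frac{i \sqrt{54887}}{28}\right) 247 = \left(- \frac{341}{291} + \frac{i \sqrt{54887}}{28}\right) 247 = - \frac{84227}{291} + \frac{247 i \sqrt{54887}}{28}$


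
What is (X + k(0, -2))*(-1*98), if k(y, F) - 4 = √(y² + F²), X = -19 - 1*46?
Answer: 5782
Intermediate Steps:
X = -65 (X = -19 - 46 = -65)
k(y, F) = 4 + √(F² + y²) (k(y, F) = 4 + √(y² + F²) = 4 + √(F² + y²))
(X + k(0, -2))*(-1*98) = (-65 + (4 + √((-2)² + 0²)))*(-1*98) = (-65 + (4 + √(4 + 0)))*(-98) = (-65 + (4 + √4))*(-98) = (-65 + (4 + 2))*(-98) = (-65 + 6)*(-98) = -59*(-98) = 5782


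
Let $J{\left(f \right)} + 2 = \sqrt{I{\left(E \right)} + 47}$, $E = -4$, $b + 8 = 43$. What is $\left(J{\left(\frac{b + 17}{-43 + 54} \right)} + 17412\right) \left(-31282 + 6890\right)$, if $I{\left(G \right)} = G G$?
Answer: $-424664720 - 73176 \sqrt{7} \approx -4.2486 \cdot 10^{8}$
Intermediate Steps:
$b = 35$ ($b = -8 + 43 = 35$)
$I{\left(G \right)} = G^{2}$
$J{\left(f \right)} = -2 + 3 \sqrt{7}$ ($J{\left(f \right)} = -2 + \sqrt{\left(-4\right)^{2} + 47} = -2 + \sqrt{16 + 47} = -2 + \sqrt{63} = -2 + 3 \sqrt{7}$)
$\left(J{\left(\frac{b + 17}{-43 + 54} \right)} + 17412\right) \left(-31282 + 6890\right) = \left(\left(-2 + 3 \sqrt{7}\right) + 17412\right) \left(-31282 + 6890\right) = \left(17410 + 3 \sqrt{7}\right) \left(-24392\right) = -424664720 - 73176 \sqrt{7}$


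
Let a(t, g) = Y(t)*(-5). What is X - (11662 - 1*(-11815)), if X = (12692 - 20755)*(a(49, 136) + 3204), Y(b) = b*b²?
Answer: 4717162106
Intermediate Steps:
Y(b) = b³
a(t, g) = -5*t³ (a(t, g) = t³*(-5) = -5*t³)
X = 4717185583 (X = (12692 - 20755)*(-5*49³ + 3204) = -8063*(-5*117649 + 3204) = -8063*(-588245 + 3204) = -8063*(-585041) = 4717185583)
X - (11662 - 1*(-11815)) = 4717185583 - (11662 - 1*(-11815)) = 4717185583 - (11662 + 11815) = 4717185583 - 1*23477 = 4717185583 - 23477 = 4717162106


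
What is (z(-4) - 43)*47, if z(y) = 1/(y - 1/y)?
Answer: -30503/15 ≈ -2033.5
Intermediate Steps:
(z(-4) - 43)*47 = (-4/(-1 + (-4)²) - 43)*47 = (-4/(-1 + 16) - 43)*47 = (-4/15 - 43)*47 = -649/15*47 = -30503/15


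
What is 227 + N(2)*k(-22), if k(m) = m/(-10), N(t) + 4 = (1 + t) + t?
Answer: 1146/5 ≈ 229.20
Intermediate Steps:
N(t) = -3 + 2*t (N(t) = -4 + ((1 + t) + t) = -4 + (1 + 2*t) = -3 + 2*t)
k(m) = -m/10 (k(m) = m*(-1/10) = -m/10)
227 + N(2)*k(-22) = 227 + (-3 + 2*2)*(-1/10*(-22)) = 227 + (-3 + 4)*(11/5) = 227 + 1*(11/5) = 227 + 11/5 = 1146/5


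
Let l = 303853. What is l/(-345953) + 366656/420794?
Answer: -506888057/72787473341 ≈ -0.0069639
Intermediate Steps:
l/(-345953) + 366656/420794 = 303853/(-345953) + 366656/420794 = 303853*(-1/345953) + 366656*(1/420794) = -303853/345953 + 183328/210397 = -506888057/72787473341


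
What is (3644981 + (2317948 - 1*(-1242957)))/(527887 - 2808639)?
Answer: -3602943/1140376 ≈ -3.1594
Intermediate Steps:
(3644981 + (2317948 - 1*(-1242957)))/(527887 - 2808639) = (3644981 + (2317948 + 1242957))/(-2280752) = (3644981 + 3560905)*(-1/2280752) = 7205886*(-1/2280752) = -3602943/1140376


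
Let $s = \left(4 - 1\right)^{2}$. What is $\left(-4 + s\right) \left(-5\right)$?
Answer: $-25$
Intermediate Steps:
$s = 9$ ($s = 3^{2} = 9$)
$\left(-4 + s\right) \left(-5\right) = \left(-4 + 9\right) \left(-5\right) = 5 \left(-5\right) = -25$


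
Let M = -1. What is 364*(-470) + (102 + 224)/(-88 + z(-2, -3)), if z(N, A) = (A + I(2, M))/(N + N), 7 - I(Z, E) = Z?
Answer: -30281812/177 ≈ -1.7108e+5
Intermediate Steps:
I(Z, E) = 7 - Z
z(N, A) = (5 + A)/(2*N) (z(N, A) = (A + (7 - 1*2))/(N + N) = (A + (7 - 2))/((2*N)) = (A + 5)*(1/(2*N)) = (5 + A)*(1/(2*N)) = (5 + A)/(2*N))
364*(-470) + (102 + 224)/(-88 + z(-2, -3)) = 364*(-470) + (102 + 224)/(-88 + (½)*(5 - 3)/(-2)) = -171080 + 326/(-88 + (½)*(-½)*2) = -171080 + 326/(-88 - ½) = -171080 + 326/(-177/2) = -171080 + 326*(-2/177) = -171080 - 652/177 = -30281812/177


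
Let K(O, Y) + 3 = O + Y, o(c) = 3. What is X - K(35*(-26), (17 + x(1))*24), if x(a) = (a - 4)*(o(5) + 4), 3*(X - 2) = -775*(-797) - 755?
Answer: 206651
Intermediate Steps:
X = 205642 (X = 2 + (-775*(-797) - 755)/3 = 2 + (617675 - 755)/3 = 2 + (1/3)*616920 = 2 + 205640 = 205642)
x(a) = -28 + 7*a (x(a) = (a - 4)*(3 + 4) = (-4 + a)*7 = -28 + 7*a)
K(O, Y) = -3 + O + Y (K(O, Y) = -3 + (O + Y) = -3 + O + Y)
X - K(35*(-26), (17 + x(1))*24) = 205642 - (-3 + 35*(-26) + (17 + (-28 + 7*1))*24) = 205642 - (-3 - 910 + (17 + (-28 + 7))*24) = 205642 - (-3 - 910 + (17 - 21)*24) = 205642 - (-3 - 910 - 4*24) = 205642 - (-3 - 910 - 96) = 205642 - 1*(-1009) = 205642 + 1009 = 206651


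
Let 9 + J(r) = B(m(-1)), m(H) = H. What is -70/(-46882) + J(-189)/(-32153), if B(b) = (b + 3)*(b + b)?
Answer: 130008/68518043 ≈ 0.0018974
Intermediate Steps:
B(b) = 2*b*(3 + b) (B(b) = (3 + b)*(2*b) = 2*b*(3 + b))
J(r) = -13 (J(r) = -9 + 2*(-1)*(3 - 1) = -9 + 2*(-1)*2 = -9 - 4 = -13)
-70/(-46882) + J(-189)/(-32153) = -70/(-46882) - 13/(-32153) = -70*(-1/46882) - 13*(-1/32153) = 35/23441 + 13/32153 = 130008/68518043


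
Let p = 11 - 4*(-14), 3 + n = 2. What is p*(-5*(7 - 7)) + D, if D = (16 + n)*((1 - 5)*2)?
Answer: -120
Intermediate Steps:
n = -1 (n = -3 + 2 = -1)
D = -120 (D = (16 - 1)*((1 - 5)*2) = 15*(-4*2) = 15*(-8) = -120)
p = 67 (p = 11 + 56 = 67)
p*(-5*(7 - 7)) + D = 67*(-5*(7 - 7)) - 120 = 67*(-5*0) - 120 = 67*0 - 120 = 0 - 120 = -120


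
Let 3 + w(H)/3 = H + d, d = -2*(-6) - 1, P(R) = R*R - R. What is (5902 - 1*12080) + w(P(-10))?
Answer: -5824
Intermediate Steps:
P(R) = R² - R
d = 11 (d = 12 - 1 = 11)
w(H) = 24 + 3*H (w(H) = -9 + 3*(H + 11) = -9 + 3*(11 + H) = -9 + (33 + 3*H) = 24 + 3*H)
(5902 - 1*12080) + w(P(-10)) = (5902 - 1*12080) + (24 + 3*(-10*(-1 - 10))) = (5902 - 12080) + (24 + 3*(-10*(-11))) = -6178 + (24 + 3*110) = -6178 + (24 + 330) = -6178 + 354 = -5824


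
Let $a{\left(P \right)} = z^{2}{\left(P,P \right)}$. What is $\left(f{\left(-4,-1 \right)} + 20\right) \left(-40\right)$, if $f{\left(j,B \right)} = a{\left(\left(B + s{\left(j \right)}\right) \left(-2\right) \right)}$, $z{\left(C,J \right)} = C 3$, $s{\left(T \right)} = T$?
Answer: $-36800$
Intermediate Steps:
$z{\left(C,J \right)} = 3 C$
$a{\left(P \right)} = 9 P^{2}$ ($a{\left(P \right)} = \left(3 P\right)^{2} = 9 P^{2}$)
$f{\left(j,B \right)} = 9 \left(- 2 B - 2 j\right)^{2}$ ($f{\left(j,B \right)} = 9 \left(\left(B + j\right) \left(-2\right)\right)^{2} = 9 \left(- 2 B - 2 j\right)^{2}$)
$\left(f{\left(-4,-1 \right)} + 20\right) \left(-40\right) = \left(36 \left(-1 - 4\right)^{2} + 20\right) \left(-40\right) = \left(36 \left(-5\right)^{2} + 20\right) \left(-40\right) = \left(36 \cdot 25 + 20\right) \left(-40\right) = \left(900 + 20\right) \left(-40\right) = 920 \left(-40\right) = -36800$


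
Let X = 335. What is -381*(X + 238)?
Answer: -218313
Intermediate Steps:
-381*(X + 238) = -381*(335 + 238) = -381*573 = -218313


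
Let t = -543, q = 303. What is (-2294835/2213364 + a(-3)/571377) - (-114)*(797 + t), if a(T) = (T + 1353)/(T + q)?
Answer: 4068704078468479/140518364692 ≈ 28955.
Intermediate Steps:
a(T) = (1353 + T)/(303 + T) (a(T) = (T + 1353)/(T + 303) = (1353 + T)/(303 + T))
(-2294835/2213364 + a(-3)/571377) - (-114)*(797 + t) = (-2294835/2213364 + ((1353 - 3)/(303 - 3))/571377) - (-114)*(797 - 543) = (-2294835*1/2213364 + (1350/300)*(1/571377)) - (-114)*254 = (-764945/737788 + ((1/300)*1350)*(1/571377)) - 1*(-28956) = (-764945/737788 + (9/2)*(1/571377)) + 28956 = (-764945/737788 + 3/380918) + 28956 = -145689553073/140518364692 + 28956 = 4068704078468479/140518364692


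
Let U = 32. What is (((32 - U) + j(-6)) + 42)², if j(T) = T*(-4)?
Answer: 4356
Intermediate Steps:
j(T) = -4*T
(((32 - U) + j(-6)) + 42)² = (((32 - 1*32) - 4*(-6)) + 42)² = (((32 - 32) + 24) + 42)² = ((0 + 24) + 42)² = (24 + 42)² = 66² = 4356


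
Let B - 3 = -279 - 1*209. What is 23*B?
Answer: -11155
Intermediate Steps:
B = -485 (B = 3 + (-279 - 1*209) = 3 + (-279 - 209) = 3 - 488 = -485)
23*B = 23*(-485) = -11155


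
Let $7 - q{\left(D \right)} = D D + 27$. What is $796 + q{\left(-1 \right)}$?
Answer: $775$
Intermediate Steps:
$q{\left(D \right)} = -20 - D^{2}$ ($q{\left(D \right)} = 7 - \left(D D + 27\right) = 7 - \left(D^{2} + 27\right) = 7 - \left(27 + D^{2}\right) = -20 - D^{2}$)
$796 + q{\left(-1 \right)} = 796 - 21 = 775$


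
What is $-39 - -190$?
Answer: $151$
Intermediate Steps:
$-39 - -190 = -39 + 190 = 151$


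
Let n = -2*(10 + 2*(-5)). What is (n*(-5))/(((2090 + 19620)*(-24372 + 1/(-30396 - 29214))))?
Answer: 0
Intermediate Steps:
n = 0 (n = -2*(10 - 10) = -2*0 = 0)
(n*(-5))/(((2090 + 19620)*(-24372 + 1/(-30396 - 29214)))) = (0*(-5))/(((2090 + 19620)*(-24372 + 1/(-30396 - 29214)))) = 0/((21710*(-24372 + 1/(-59610)))) = 0/((21710*(-24372 - 1/59610))) = 0/((21710*(-1452814921/59610))) = 0/(-3154061193491/5961) = 0*(-5961/3154061193491) = 0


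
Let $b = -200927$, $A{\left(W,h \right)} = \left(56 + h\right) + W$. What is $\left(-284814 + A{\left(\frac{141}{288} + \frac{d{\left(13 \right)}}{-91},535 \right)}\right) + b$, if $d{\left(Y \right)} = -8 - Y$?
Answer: $- \frac{605466301}{1248} \approx -4.8515 \cdot 10^{5}$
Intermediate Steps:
$A{\left(W,h \right)} = 56 + W + h$
$\left(-284814 + A{\left(\frac{141}{288} + \frac{d{\left(13 \right)}}{-91},535 \right)}\right) + b = \left(-284814 + \left(56 + \left(\frac{141}{288} + \frac{-8 - 13}{-91}\right) + 535\right)\right) - 200927 = \left(-284814 + \left(56 + \left(141 \cdot \frac{1}{288} + \left(-8 - 13\right) \left(- \frac{1}{91}\right)\right) + 535\right)\right) - 200927 = \left(-284814 + \left(56 + \left(\frac{47}{96} - - \frac{3}{13}\right) + 535\right)\right) - 200927 = \left(-284814 + \left(56 + \left(\frac{47}{96} + \frac{3}{13}\right) + 535\right)\right) - 200927 = \left(-284814 + \left(56 + \frac{899}{1248} + 535\right)\right) - 200927 = \left(-284814 + \frac{738467}{1248}\right) - 200927 = - \frac{354709405}{1248} - 200927 = - \frac{605466301}{1248}$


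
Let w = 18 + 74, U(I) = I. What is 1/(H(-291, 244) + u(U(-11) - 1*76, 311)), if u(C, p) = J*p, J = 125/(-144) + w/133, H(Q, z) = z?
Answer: 19152/3622841 ≈ 0.0052865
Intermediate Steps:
w = 92
J = -3377/19152 (J = 125/(-144) + 92/133 = 125*(-1/144) + 92*(1/133) = -125/144 + 92/133 = -3377/19152 ≈ -0.17633)
u(C, p) = -3377*p/19152
1/(H(-291, 244) + u(U(-11) - 1*76, 311)) = 1/(244 - 3377/19152*311) = 1/(244 - 1050247/19152) = 1/(3622841/19152) = 19152/3622841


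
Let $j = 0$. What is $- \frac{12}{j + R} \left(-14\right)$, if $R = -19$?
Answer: $- \frac{168}{19} \approx -8.8421$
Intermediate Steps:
$- \frac{12}{j + R} \left(-14\right) = - \frac{12}{0 - 19} \left(-14\right) = - \frac{12}{-19} \left(-14\right) = \left(-12\right) \left(- \frac{1}{19}\right) \left(-14\right) = \frac{12}{19} \left(-14\right) = - \frac{168}{19}$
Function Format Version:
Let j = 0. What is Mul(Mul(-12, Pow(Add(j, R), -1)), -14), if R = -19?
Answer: Rational(-168, 19) ≈ -8.8421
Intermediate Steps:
Mul(Mul(-12, Pow(Add(j, R), -1)), -14) = Mul(Mul(-12, Pow(Add(0, -19), -1)), -14) = Mul(Mul(-12, Pow(-19, -1)), -14) = Mul(Mul(-12, Rational(-1, 19)), -14) = Mul(Rational(12, 19), -14) = Rational(-168, 19)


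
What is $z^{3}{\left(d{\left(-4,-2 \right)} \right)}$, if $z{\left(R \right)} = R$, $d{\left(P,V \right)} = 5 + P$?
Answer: $1$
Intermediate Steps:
$z^{3}{\left(d{\left(-4,-2 \right)} \right)} = \left(5 - 4\right)^{3} = 1^{3} = 1$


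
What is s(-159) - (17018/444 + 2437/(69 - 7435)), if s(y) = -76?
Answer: -46603858/408813 ≈ -114.00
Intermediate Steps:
s(-159) - (17018/444 + 2437/(69 - 7435)) = -76 - (17018/444 + 2437/(69 - 7435)) = -76 - (17018*(1/444) + 2437/(-7366)) = -76 - (8509/222 + 2437*(-1/7366)) = -76 - (8509/222 - 2437/7366) = -76 - 1*15534070/408813 = -76 - 15534070/408813 = -46603858/408813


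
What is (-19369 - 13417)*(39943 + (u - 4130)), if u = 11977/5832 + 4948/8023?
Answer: -27471718715288575/23395068 ≈ -1.1743e+9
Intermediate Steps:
u = 124948207/46790136 (u = 11977*(1/5832) + 4948*(1/8023) = 11977/5832 + 4948/8023 = 124948207/46790136 ≈ 2.6704)
(-19369 - 13417)*(39943 + (u - 4130)) = (-19369 - 13417)*(39943 + (124948207/46790136 - 4130)) = -32786*(39943 - 193118313473/46790136) = -32786*1675820088775/46790136 = -27471718715288575/23395068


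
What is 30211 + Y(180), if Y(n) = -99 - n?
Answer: 29932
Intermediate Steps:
30211 + Y(180) = 30211 + (-99 - 1*180) = 30211 + (-99 - 180) = 30211 - 279 = 29932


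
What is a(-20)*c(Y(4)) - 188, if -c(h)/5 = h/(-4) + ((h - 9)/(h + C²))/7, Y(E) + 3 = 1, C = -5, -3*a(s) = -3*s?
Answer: -23318/161 ≈ -144.83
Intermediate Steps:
a(s) = s (a(s) = -(-1)*s = s)
Y(E) = -2 (Y(E) = -3 + 1 = -2)
c(h) = 5*h/4 - 5*(-9 + h)/(7*(25 + h)) (c(h) = -5*(h/(-4) + ((h - 9)/(h + (-5)²))/7) = -5*(h*(-¼) + ((-9 + h)/(h + 25))*(⅐)) = -5*(-h/4 + ((-9 + h)/(25 + h))*(⅐)) = -5*(-h/4 + (-9 + h)/(7*(25 + h))) = 5*h/4 - 5*(-9 + h)/(7*(25 + h)))
a(-20)*c(Y(4)) - 188 = -25*(36 + 7*(-2)² + 171*(-2))/(7*(25 - 2)) - 188 = -25*(36 + 7*4 - 342)/(7*23) - 188 = -25*(36 + 28 - 342)/(7*23) - 188 = -25*(-278)/(7*23) - 188 = -20*(-695/322) - 188 = 6950/161 - 188 = -23318/161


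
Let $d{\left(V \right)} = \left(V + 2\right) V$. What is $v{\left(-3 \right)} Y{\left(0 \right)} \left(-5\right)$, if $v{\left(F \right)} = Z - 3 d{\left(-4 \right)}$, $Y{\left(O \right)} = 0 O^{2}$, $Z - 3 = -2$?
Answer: $0$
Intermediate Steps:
$Z = 1$ ($Z = 3 - 2 = 1$)
$d{\left(V \right)} = V \left(2 + V\right)$ ($d{\left(V \right)} = \left(2 + V\right) V = V \left(2 + V\right)$)
$Y{\left(O \right)} = 0$
$v{\left(F \right)} = -23$ ($v{\left(F \right)} = 1 - 3 \left(- 4 \left(2 - 4\right)\right) = 1 - 3 \left(\left(-4\right) \left(-2\right)\right) = 1 - 24 = -23$)
$v{\left(-3 \right)} Y{\left(0 \right)} \left(-5\right) = \left(-23\right) 0 \left(-5\right) = 0 \left(-5\right) = 0$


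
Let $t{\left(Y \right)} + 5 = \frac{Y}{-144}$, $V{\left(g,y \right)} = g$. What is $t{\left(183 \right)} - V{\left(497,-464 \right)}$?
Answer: $- \frac{24157}{48} \approx -503.27$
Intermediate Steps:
$t{\left(Y \right)} = -5 - \frac{Y}{144}$ ($t{\left(Y \right)} = -5 + \frac{Y}{-144} = -5 + Y \left(- \frac{1}{144}\right) = -5 - \frac{Y}{144}$)
$t{\left(183 \right)} - V{\left(497,-464 \right)} = \left(-5 - \frac{61}{48}\right) - 497 = - \frac{301}{48} - 497 = - \frac{24157}{48}$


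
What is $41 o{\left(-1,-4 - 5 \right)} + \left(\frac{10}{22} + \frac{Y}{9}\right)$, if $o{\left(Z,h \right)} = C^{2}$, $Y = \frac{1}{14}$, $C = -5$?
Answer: $\frac{1421291}{1386} \approx 1025.5$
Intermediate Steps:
$Y = \frac{1}{14} \approx 0.071429$
$o{\left(Z,h \right)} = 25$ ($o{\left(Z,h \right)} = \left(-5\right)^{2} = 25$)
$41 o{\left(-1,-4 - 5 \right)} + \left(\frac{10}{22} + \frac{Y}{9}\right) = 41 \cdot 25 + \left(\frac{10}{22} + \frac{1}{14 \cdot 9}\right) = 1025 + \left(10 \cdot \frac{1}{22} + \frac{1}{14} \cdot \frac{1}{9}\right) = 1025 + \left(\frac{5}{11} + \frac{1}{126}\right) = 1025 + \frac{641}{1386} = \frac{1421291}{1386}$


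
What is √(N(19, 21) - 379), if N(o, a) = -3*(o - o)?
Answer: I*√379 ≈ 19.468*I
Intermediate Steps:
N(o, a) = 0 (N(o, a) = -3*0 = 0)
√(N(19, 21) - 379) = √(0 - 379) = √(-379) = I*√379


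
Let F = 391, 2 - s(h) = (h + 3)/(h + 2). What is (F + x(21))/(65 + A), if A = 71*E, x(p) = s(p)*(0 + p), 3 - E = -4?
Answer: 9455/12926 ≈ 0.73147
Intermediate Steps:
s(h) = 2 - (3 + h)/(2 + h) (s(h) = 2 - (h + 3)/(h + 2) = 2 - (3 + h)/(2 + h))
E = 7 (E = 3 - 1*(-4) = 3 + 4 = 7)
x(p) = p*(1 + p)/(2 + p) (x(p) = ((1 + p)/(2 + p))*(0 + p) = ((1 + p)/(2 + p))*p = p*(1 + p)/(2 + p))
A = 497 (A = 71*7 = 497)
(F + x(21))/(65 + A) = (391 + 21*(1 + 21)/(2 + 21))/(65 + 497) = (391 + 21*22/23)/562 = (391 + 21*(1/23)*22)*(1/562) = (391 + 462/23)*(1/562) = (9455/23)*(1/562) = 9455/12926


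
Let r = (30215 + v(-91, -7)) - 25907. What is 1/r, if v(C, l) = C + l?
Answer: 1/4210 ≈ 0.00023753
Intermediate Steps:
r = 4210 (r = (30215 + (-91 - 7)) - 25907 = (30215 - 98) - 25907 = 30117 - 25907 = 4210)
1/r = 1/4210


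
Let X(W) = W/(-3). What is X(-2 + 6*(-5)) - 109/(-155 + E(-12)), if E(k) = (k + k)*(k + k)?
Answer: 13145/1263 ≈ 10.408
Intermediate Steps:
E(k) = 4*k² (E(k) = (2*k)*(2*k) = 4*k²)
X(W) = -W/3 (X(W) = W*(-⅓) = -W/3)
X(-2 + 6*(-5)) - 109/(-155 + E(-12)) = -(-2 + 6*(-5))/3 - 109/(-155 + 4*(-12)²) = -(-2 - 30)/3 - 109/(-155 + 4*144) = -⅓*(-32) - 109/(-155 + 576) = 32/3 - 109/421 = 13145/1263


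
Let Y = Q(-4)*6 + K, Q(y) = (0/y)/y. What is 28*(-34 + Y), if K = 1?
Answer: -924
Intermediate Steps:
Q(y) = 0 (Q(y) = 0/y = 0)
Y = 1 (Y = 0*6 + 1 = 0 + 1 = 1)
28*(-34 + Y) = 28*(-34 + 1) = 28*(-33) = -924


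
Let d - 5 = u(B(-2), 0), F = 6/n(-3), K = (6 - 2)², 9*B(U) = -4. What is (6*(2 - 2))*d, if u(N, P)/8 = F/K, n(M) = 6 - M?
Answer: 0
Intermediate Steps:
B(U) = -4/9 (B(U) = (⅑)*(-4) = -4/9)
K = 16 (K = 4² = 16)
F = ⅔ (F = 6/(6 - 1*(-3)) = 6/(6 + 3) = 6/9 = 6*(⅑) = ⅔ ≈ 0.66667)
u(N, P) = ⅓ (u(N, P) = 8*((⅔)/16) = 8*((⅔)*(1/16)) = 8*(1/24) = ⅓)
d = 16/3 (d = 5 + ⅓ = 16/3 ≈ 5.3333)
(6*(2 - 2))*d = (6*(2 - 2))*(16/3) = (6*0)*(16/3) = 0*(16/3) = 0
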